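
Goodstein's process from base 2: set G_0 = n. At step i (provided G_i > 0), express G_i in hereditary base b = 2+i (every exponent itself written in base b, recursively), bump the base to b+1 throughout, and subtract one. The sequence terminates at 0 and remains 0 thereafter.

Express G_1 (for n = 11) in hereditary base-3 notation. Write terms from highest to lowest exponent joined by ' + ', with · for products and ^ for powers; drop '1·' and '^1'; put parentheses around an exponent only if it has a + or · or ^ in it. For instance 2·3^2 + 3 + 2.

3^(3 + 1) + 3

G_0=11  [base 2] 2^(2 + 1) + 2 + 1  →[2↦3]→  3^(3 + 1) + 3 + 1 = 85  −1 ⇒ G_1=84
G_1=84  [base 3] 3^(3 + 1) + 3  →[3↦4]→  4^(4 + 1) + 4 = 1028  −1 ⇒ G_2=1027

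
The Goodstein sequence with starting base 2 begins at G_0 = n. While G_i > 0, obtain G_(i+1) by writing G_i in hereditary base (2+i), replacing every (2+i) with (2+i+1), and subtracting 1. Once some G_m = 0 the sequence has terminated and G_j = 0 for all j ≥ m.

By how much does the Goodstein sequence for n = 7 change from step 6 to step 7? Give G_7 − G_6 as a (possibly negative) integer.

7 —HB2→ 2^2 + 2 + 1 —bump→ 3^3 + 3 + 1 = 31 —(−1)→ 30
30 —HB3→ 3^3 + 3 —bump→ 4^4 + 4 = 260 —(−1)→ 259
259 —HB4→ 4^4 + 3 —bump→ 5^5 + 3 = 3128 —(−1)→ 3127
3127 —HB5→ 5^5 + 2 —bump→ 6^6 + 2 = 46658 —(−1)→ 46657
46657 —HB6→ 6^6 + 1 —bump→ 7^7 + 1 = 823544 —(−1)→ 823543
823543 —HB7→ 7^7 —bump→ 8^8 = 16777216 —(−1)→ 16777215
16777215 —HB8→ 7·8^7 + 7·8^6 + 7·8^5 + 7·8^4 + 7·8^3 + 7·8^2 + 7·8 + 7 —bump→ 7·9^7 + 7·9^6 + 7·9^5 + 7·9^4 + 7·9^3 + 7·9^2 + 7·9 + 7 = 37665880 —(−1)→ 37665879

20888664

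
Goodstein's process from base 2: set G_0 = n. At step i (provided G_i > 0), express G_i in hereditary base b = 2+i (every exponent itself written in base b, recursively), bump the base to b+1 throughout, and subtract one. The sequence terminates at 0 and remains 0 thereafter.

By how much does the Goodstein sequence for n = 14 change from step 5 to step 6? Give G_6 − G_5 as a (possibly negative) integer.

base 2: 14 = 2^(2 + 1) + 2^2 + 2; at 3: 3^(3 + 1) + 3^3 + 3 = 111; next = 110
base 3: 110 = 3^(3 + 1) + 3^3 + 2; at 4: 4^(4 + 1) + 4^4 + 2 = 1282; next = 1281
base 4: 1281 = 4^(4 + 1) + 4^4 + 1; at 5: 5^(5 + 1) + 5^5 + 1 = 18751; next = 18750
base 5: 18750 = 5^(5 + 1) + 5^5; at 6: 6^(6 + 1) + 6^6 = 326592; next = 326591
base 6: 326591 = 6^(6 + 1) + 5·6^5 + 5·6^4 + 5·6^3 + 5·6^2 + 5·6 + 5; at 7: 7^(7 + 1) + 5·7^5 + 5·7^4 + 5·7^3 + 5·7^2 + 5·7 + 5 = 5862841; next = 5862840
base 7: 5862840 = 7^(7 + 1) + 5·7^5 + 5·7^4 + 5·7^3 + 5·7^2 + 5·7 + 4; at 8: 8^(8 + 1) + 5·8^5 + 5·8^4 + 5·8^3 + 5·8^2 + 5·8 + 4 = 134404972; next = 134404971

128542131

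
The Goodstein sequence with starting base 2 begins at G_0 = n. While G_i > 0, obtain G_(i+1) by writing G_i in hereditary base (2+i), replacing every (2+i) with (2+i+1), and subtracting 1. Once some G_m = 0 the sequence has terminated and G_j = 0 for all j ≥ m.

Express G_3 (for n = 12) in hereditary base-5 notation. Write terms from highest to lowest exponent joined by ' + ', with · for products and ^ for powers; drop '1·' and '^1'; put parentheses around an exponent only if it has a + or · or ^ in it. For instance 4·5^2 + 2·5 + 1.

G_0 = 12. HB_2(12) = 2^(2 + 1) + 2^2. Bump = 108. G_1 = 107.
G_1 = 107. HB_3(107) = 3^(3 + 1) + 2·3^2 + 2·3 + 2. Bump = 1066. G_2 = 1065.
G_2 = 1065. HB_4(1065) = 4^(4 + 1) + 2·4^2 + 2·4 + 1. Bump = 15686. G_3 = 15685.
G_3 = 15685. HB_5(15685) = 5^(5 + 1) + 2·5^2 + 2·5. Bump = 280020. G_4 = 280019.

5^(5 + 1) + 2·5^2 + 2·5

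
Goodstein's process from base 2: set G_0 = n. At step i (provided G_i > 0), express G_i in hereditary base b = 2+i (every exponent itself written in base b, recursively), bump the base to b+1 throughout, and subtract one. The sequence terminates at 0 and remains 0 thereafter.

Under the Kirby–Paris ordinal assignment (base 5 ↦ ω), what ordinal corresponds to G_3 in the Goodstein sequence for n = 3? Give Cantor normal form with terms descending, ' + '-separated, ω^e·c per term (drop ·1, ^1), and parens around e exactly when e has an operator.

[0] 3 ≡ 2 + 1 (base 2). Lift 3: 4. −1: 3.
[1] 3 ≡ 3 (base 3). Lift 4: 4. −1: 3.
[2] 3 ≡ 3 (base 4). Lift 5: 3. −1: 2.
[3] 2 ≡ 2 (base 5). Lift 6: 2. −1: 1.

2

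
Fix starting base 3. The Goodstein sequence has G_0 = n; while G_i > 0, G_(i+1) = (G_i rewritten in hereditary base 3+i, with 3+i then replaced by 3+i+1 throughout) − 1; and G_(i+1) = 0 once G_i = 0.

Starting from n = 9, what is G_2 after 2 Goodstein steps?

i=0: 9 = 3^2 (b=3); 3→4: 4^2 = 16; 16−1 = 15
i=1: 15 = 3·4 + 3 (b=4); 4→5: 3·5 + 3 = 18; 18−1 = 17
i=2: 17 = 3·5 + 2 (b=5); 5→6: 3·6 + 2 = 20; 20−1 = 19

17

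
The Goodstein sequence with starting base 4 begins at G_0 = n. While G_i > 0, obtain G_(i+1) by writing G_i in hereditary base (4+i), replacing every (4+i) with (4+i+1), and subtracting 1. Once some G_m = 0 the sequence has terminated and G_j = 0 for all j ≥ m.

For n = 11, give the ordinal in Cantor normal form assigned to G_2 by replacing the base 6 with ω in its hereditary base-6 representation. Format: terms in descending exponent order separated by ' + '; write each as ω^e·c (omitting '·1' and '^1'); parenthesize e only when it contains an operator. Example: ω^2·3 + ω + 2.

step 0: 11 = 2·4 + 3; sub 5 for 4: 2·5 + 3; = 13; G_1 = 13−1 = 12
step 1: 12 = 2·5 + 2; sub 6 for 5: 2·6 + 2; = 14; G_2 = 14−1 = 13
step 2: 13 = 2·6 + 1; sub 7 for 6: 2·7 + 1; = 15; G_3 = 15−1 = 14

ω·2 + 1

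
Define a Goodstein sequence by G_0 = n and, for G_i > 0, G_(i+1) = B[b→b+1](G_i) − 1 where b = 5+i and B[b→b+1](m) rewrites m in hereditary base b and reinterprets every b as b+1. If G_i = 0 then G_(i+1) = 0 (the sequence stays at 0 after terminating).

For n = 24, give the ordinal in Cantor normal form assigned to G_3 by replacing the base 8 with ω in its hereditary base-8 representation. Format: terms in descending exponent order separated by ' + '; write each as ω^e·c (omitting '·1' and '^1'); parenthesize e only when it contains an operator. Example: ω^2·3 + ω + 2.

24 —HB5→ 4·5 + 4 —bump→ 4·6 + 4 = 28 —(−1)→ 27
27 —HB6→ 4·6 + 3 —bump→ 4·7 + 3 = 31 —(−1)→ 30
30 —HB7→ 4·7 + 2 —bump→ 4·8 + 2 = 34 —(−1)→ 33
33 —HB8→ 4·8 + 1 —bump→ 4·9 + 1 = 37 —(−1)→ 36

ω·4 + 1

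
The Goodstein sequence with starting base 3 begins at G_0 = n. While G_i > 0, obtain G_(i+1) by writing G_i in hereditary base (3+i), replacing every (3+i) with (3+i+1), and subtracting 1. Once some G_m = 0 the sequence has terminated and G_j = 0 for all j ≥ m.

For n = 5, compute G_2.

step 0: 5 = 3 + 2; sub 4 for 3: 4 + 2; = 6; G_1 = 6−1 = 5
step 1: 5 = 4 + 1; sub 5 for 4: 5 + 1; = 6; G_2 = 6−1 = 5
step 2: 5 = 5; sub 6 for 5: 6; = 6; G_3 = 6−1 = 5

5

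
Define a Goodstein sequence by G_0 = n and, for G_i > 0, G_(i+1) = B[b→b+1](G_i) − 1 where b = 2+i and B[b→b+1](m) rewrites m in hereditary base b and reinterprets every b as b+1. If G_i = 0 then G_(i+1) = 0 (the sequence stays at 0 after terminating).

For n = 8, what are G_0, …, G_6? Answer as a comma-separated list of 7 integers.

8, 80, 553, 6310, 93395, 1647195, 33554571

i=0: 8 = 2^(2 + 1) (b=2); 2→3: 3^(3 + 1) = 81; 81−1 = 80
i=1: 80 = 2·3^3 + 2·3^2 + 2·3 + 2 (b=3); 3→4: 2·4^4 + 2·4^2 + 2·4 + 2 = 554; 554−1 = 553
i=2: 553 = 2·4^4 + 2·4^2 + 2·4 + 1 (b=4); 4→5: 2·5^5 + 2·5^2 + 2·5 + 1 = 6311; 6311−1 = 6310
i=3: 6310 = 2·5^5 + 2·5^2 + 2·5 (b=5); 5→6: 2·6^6 + 2·6^2 + 2·6 = 93396; 93396−1 = 93395
i=4: 93395 = 2·6^6 + 2·6^2 + 6 + 5 (b=6); 6→7: 2·7^7 + 2·7^2 + 7 + 5 = 1647196; 1647196−1 = 1647195
i=5: 1647195 = 2·7^7 + 2·7^2 + 7 + 4 (b=7); 7→8: 2·8^8 + 2·8^2 + 8 + 4 = 33554572; 33554572−1 = 33554571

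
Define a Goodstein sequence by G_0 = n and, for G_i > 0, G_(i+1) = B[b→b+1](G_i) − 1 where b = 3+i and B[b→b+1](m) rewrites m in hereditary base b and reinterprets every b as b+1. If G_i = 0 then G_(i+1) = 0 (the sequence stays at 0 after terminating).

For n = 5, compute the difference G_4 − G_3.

-1

(0) 5|_3 = 3 + 2 ↦ 4 + 2|_4 = 6 ⇒ 5
(1) 5|_4 = 4 + 1 ↦ 5 + 1|_5 = 6 ⇒ 5
(2) 5|_5 = 5 ↦ 6|_6 = 6 ⇒ 5
(3) 5|_6 = 5 ↦ 5|_7 = 5 ⇒ 4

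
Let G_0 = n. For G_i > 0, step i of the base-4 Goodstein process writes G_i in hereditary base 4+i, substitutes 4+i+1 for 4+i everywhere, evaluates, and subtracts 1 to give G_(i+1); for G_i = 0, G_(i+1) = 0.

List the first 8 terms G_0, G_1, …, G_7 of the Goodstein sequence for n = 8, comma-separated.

8, 9, 9, 9, 9, 9, 9, 8

[0] 8 ≡ 2·4 (base 4). Lift 5: 10. −1: 9.
[1] 9 ≡ 5 + 4 (base 5). Lift 6: 10. −1: 9.
[2] 9 ≡ 6 + 3 (base 6). Lift 7: 10. −1: 9.
[3] 9 ≡ 7 + 2 (base 7). Lift 8: 10. −1: 9.
[4] 9 ≡ 8 + 1 (base 8). Lift 9: 10. −1: 9.
[5] 9 ≡ 9 (base 9). Lift 10: 10. −1: 9.
[6] 9 ≡ 9 (base 10). Lift 11: 9. −1: 8.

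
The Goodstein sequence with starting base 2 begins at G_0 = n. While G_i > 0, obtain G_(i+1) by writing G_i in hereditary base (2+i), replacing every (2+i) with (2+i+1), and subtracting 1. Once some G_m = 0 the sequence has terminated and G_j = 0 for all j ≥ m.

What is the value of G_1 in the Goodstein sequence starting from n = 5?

base 2: 5 = 2^2 + 1; at 3: 3^3 + 1 = 28; next = 27
base 3: 27 = 3^3; at 4: 4^4 = 256; next = 255

27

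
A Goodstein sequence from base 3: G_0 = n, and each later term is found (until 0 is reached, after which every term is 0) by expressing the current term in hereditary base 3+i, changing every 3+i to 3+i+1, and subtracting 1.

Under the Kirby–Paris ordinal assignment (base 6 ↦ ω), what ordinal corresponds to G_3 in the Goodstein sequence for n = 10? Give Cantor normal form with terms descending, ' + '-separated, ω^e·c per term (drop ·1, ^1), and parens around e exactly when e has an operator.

(0) 10|_3 = 3^2 + 1 ↦ 4^2 + 1|_4 = 17 ⇒ 16
(1) 16|_4 = 4^2 ↦ 5^2|_5 = 25 ⇒ 24
(2) 24|_5 = 4·5 + 4 ↦ 4·6 + 4|_6 = 28 ⇒ 27

ω·4 + 3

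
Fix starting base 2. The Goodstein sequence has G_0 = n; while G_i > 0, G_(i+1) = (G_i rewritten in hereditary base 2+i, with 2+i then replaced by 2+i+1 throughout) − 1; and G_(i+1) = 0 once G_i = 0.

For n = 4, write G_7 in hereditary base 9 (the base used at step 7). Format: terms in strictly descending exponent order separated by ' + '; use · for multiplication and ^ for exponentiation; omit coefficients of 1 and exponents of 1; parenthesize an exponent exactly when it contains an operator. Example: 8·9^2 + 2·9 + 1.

2·9^2 + 9 + 2

[0] 4 ≡ 2^2 (base 2). Lift 3: 27. −1: 26.
[1] 26 ≡ 2·3^2 + 2·3 + 2 (base 3). Lift 4: 42. −1: 41.
[2] 41 ≡ 2·4^2 + 2·4 + 1 (base 4). Lift 5: 61. −1: 60.
[3] 60 ≡ 2·5^2 + 2·5 (base 5). Lift 6: 84. −1: 83.
[4] 83 ≡ 2·6^2 + 6 + 5 (base 6). Lift 7: 110. −1: 109.
[5] 109 ≡ 2·7^2 + 7 + 4 (base 7). Lift 8: 140. −1: 139.
[6] 139 ≡ 2·8^2 + 8 + 3 (base 8). Lift 9: 174. −1: 173.
[7] 173 ≡ 2·9^2 + 9 + 2 (base 9). Lift 10: 212. −1: 211.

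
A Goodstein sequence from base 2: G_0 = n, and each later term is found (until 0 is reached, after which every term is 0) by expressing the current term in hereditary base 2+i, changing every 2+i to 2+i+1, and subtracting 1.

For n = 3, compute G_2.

i=0: 3 = 2 + 1 (b=2); 2→3: 3 + 1 = 4; 4−1 = 3
i=1: 3 = 3 (b=3); 3→4: 4 = 4; 4−1 = 3
i=2: 3 = 3 (b=4); 4→5: 3 = 3; 3−1 = 2

3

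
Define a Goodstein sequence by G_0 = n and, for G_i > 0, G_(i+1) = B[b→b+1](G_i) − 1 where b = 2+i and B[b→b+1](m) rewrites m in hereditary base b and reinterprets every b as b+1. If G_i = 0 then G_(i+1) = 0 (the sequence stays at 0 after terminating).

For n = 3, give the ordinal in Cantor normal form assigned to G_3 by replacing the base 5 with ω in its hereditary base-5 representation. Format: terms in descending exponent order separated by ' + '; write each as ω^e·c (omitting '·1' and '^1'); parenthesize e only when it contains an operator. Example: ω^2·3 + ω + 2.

2

step 0: 3 = 2 + 1; sub 3 for 2: 3 + 1; = 4; G_1 = 4−1 = 3
step 1: 3 = 3; sub 4 for 3: 4; = 4; G_2 = 4−1 = 3
step 2: 3 = 3; sub 5 for 4: 3; = 3; G_3 = 3−1 = 2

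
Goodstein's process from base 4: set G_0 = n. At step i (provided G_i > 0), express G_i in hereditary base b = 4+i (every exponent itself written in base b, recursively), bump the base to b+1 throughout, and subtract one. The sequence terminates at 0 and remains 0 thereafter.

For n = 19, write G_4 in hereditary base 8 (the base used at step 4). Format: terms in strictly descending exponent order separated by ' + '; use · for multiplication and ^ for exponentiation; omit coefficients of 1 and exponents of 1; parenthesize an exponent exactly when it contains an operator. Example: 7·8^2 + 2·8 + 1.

7·8 + 7

G_0 = 19. HB_4(19) = 4^2 + 3. Bump = 28. G_1 = 27.
G_1 = 27. HB_5(27) = 5^2 + 2. Bump = 38. G_2 = 37.
G_2 = 37. HB_6(37) = 6^2 + 1. Bump = 50. G_3 = 49.
G_3 = 49. HB_7(49) = 7^2. Bump = 64. G_4 = 63.
G_4 = 63. HB_8(63) = 7·8 + 7. Bump = 70. G_5 = 69.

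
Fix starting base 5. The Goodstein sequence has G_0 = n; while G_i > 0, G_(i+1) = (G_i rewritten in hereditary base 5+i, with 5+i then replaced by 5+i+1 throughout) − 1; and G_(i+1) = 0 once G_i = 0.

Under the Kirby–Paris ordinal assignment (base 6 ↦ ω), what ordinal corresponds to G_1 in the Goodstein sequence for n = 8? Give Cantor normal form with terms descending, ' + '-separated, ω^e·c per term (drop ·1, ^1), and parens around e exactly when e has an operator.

ω + 2

G_0 = 8. HB_5(8) = 5 + 3. Bump = 9. G_1 = 8.
G_1 = 8. HB_6(8) = 6 + 2. Bump = 9. G_2 = 8.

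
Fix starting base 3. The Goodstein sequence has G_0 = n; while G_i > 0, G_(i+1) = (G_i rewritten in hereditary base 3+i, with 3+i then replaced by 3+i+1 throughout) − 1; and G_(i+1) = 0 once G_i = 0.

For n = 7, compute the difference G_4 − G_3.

7 —HB3→ 2·3 + 1 —bump→ 2·4 + 1 = 9 —(−1)→ 8
8 —HB4→ 2·4 —bump→ 2·5 = 10 —(−1)→ 9
9 —HB5→ 5 + 4 —bump→ 6 + 4 = 10 —(−1)→ 9
9 —HB6→ 6 + 3 —bump→ 7 + 3 = 10 —(−1)→ 9

0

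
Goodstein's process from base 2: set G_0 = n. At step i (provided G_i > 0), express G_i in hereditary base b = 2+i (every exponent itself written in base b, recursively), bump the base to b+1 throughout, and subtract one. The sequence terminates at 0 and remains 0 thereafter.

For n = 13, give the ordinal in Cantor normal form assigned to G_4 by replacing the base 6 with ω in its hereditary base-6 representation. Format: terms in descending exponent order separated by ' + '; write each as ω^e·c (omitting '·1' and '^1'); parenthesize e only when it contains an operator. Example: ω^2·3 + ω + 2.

ω^(ω + 1) + ω^3·3 + ω^2·3 + ω·3 + 1

G_0 = 13. HB_2(13) = 2^(2 + 1) + 2^2 + 1. Bump = 109. G_1 = 108.
G_1 = 108. HB_3(108) = 3^(3 + 1) + 3^3. Bump = 1280. G_2 = 1279.
G_2 = 1279. HB_4(1279) = 4^(4 + 1) + 3·4^3 + 3·4^2 + 3·4 + 3. Bump = 16093. G_3 = 16092.
G_3 = 16092. HB_5(16092) = 5^(5 + 1) + 3·5^3 + 3·5^2 + 3·5 + 2. Bump = 280712. G_4 = 280711.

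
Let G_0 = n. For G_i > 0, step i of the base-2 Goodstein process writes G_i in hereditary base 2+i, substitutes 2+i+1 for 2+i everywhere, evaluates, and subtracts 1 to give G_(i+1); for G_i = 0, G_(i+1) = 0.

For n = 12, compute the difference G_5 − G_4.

5484891

base 2: 12 = 2^(2 + 1) + 2^2; at 3: 3^(3 + 1) + 3^3 = 108; next = 107
base 3: 107 = 3^(3 + 1) + 2·3^2 + 2·3 + 2; at 4: 4^(4 + 1) + 2·4^2 + 2·4 + 2 = 1066; next = 1065
base 4: 1065 = 4^(4 + 1) + 2·4^2 + 2·4 + 1; at 5: 5^(5 + 1) + 2·5^2 + 2·5 + 1 = 15686; next = 15685
base 5: 15685 = 5^(5 + 1) + 2·5^2 + 2·5; at 6: 6^(6 + 1) + 2·6^2 + 2·6 = 280020; next = 280019
base 6: 280019 = 6^(6 + 1) + 2·6^2 + 6 + 5; at 7: 7^(7 + 1) + 2·7^2 + 7 + 5 = 5764911; next = 5764910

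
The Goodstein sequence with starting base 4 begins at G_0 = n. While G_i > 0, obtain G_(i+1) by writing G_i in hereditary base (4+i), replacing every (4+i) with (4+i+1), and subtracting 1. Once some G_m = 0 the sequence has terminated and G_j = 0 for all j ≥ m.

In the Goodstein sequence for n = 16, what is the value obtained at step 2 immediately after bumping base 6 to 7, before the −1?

i=0: 16 = 4^2 (b=4); 4→5: 5^2 = 25; 25−1 = 24
i=1: 24 = 4·5 + 4 (b=5); 5→6: 4·6 + 4 = 28; 28−1 = 27
i=2: 27 = 4·6 + 3 (b=6); 6→7: 4·7 + 3 = 31; 31−1 = 30

31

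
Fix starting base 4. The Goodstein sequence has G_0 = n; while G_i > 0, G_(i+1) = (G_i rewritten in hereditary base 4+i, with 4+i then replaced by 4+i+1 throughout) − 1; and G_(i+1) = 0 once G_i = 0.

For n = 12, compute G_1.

14

(0) 12|_4 = 3·4 ↦ 3·5|_5 = 15 ⇒ 14
(1) 14|_5 = 2·5 + 4 ↦ 2·6 + 4|_6 = 16 ⇒ 15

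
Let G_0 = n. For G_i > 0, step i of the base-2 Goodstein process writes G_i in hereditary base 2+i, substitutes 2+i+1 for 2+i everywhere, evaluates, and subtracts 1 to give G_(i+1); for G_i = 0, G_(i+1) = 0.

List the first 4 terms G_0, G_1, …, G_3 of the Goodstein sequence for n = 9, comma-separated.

(0) 9|_2 = 2^(2 + 1) + 1 ↦ 3^(3 + 1) + 1|_3 = 82 ⇒ 81
(1) 81|_3 = 3^(3 + 1) ↦ 4^(4 + 1)|_4 = 1024 ⇒ 1023
(2) 1023|_4 = 3·4^4 + 3·4^3 + 3·4^2 + 3·4 + 3 ↦ 3·5^5 + 3·5^3 + 3·5^2 + 3·5 + 3|_5 = 9843 ⇒ 9842

9, 81, 1023, 9842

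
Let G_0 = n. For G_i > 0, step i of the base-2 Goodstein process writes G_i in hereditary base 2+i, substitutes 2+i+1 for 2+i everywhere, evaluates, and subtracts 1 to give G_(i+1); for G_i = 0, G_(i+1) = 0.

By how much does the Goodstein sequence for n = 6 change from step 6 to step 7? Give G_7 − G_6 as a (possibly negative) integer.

144904

(0) 6|_2 = 2^2 + 2 ↦ 3^3 + 3|_3 = 30 ⇒ 29
(1) 29|_3 = 3^3 + 2 ↦ 4^4 + 2|_4 = 258 ⇒ 257
(2) 257|_4 = 4^4 + 1 ↦ 5^5 + 1|_5 = 3126 ⇒ 3125
(3) 3125|_5 = 5^5 ↦ 6^6|_6 = 46656 ⇒ 46655
(4) 46655|_6 = 5·6^5 + 5·6^4 + 5·6^3 + 5·6^2 + 5·6 + 5 ↦ 5·7^5 + 5·7^4 + 5·7^3 + 5·7^2 + 5·7 + 5|_7 = 98040 ⇒ 98039
(5) 98039|_7 = 5·7^5 + 5·7^4 + 5·7^3 + 5·7^2 + 5·7 + 4 ↦ 5·8^5 + 5·8^4 + 5·8^3 + 5·8^2 + 5·8 + 4|_8 = 187244 ⇒ 187243
(6) 187243|_8 = 5·8^5 + 5·8^4 + 5·8^3 + 5·8^2 + 5·8 + 3 ↦ 5·9^5 + 5·9^4 + 5·9^3 + 5·9^2 + 5·9 + 3|_9 = 332148 ⇒ 332147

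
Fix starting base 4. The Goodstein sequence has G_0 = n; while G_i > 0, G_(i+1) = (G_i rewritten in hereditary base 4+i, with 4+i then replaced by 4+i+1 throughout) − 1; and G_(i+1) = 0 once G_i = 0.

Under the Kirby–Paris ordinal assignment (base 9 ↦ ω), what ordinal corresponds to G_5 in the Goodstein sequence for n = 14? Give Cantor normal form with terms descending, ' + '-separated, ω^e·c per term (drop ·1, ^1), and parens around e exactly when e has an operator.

G_0 = 14. HB_4(14) = 3·4 + 2. Bump = 17. G_1 = 16.
G_1 = 16. HB_5(16) = 3·5 + 1. Bump = 19. G_2 = 18.
G_2 = 18. HB_6(18) = 3·6. Bump = 21. G_3 = 20.
G_3 = 20. HB_7(20) = 2·7 + 6. Bump = 22. G_4 = 21.
G_4 = 21. HB_8(21) = 2·8 + 5. Bump = 23. G_5 = 22.
G_5 = 22. HB_9(22) = 2·9 + 4. Bump = 24. G_6 = 23.

ω·2 + 4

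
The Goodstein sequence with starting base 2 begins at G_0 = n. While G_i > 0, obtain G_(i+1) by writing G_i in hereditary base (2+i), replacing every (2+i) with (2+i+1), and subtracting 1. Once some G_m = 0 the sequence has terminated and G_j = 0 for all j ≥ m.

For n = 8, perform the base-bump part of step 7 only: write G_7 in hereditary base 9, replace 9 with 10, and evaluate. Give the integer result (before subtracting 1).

20000000212

step 0: 8 = 2^(2 + 1); sub 3 for 2: 3^(3 + 1); = 81; G_1 = 81−1 = 80
step 1: 80 = 2·3^3 + 2·3^2 + 2·3 + 2; sub 4 for 3: 2·4^4 + 2·4^2 + 2·4 + 2; = 554; G_2 = 554−1 = 553
step 2: 553 = 2·4^4 + 2·4^2 + 2·4 + 1; sub 5 for 4: 2·5^5 + 2·5^2 + 2·5 + 1; = 6311; G_3 = 6311−1 = 6310
step 3: 6310 = 2·5^5 + 2·5^2 + 2·5; sub 6 for 5: 2·6^6 + 2·6^2 + 2·6; = 93396; G_4 = 93396−1 = 93395
step 4: 93395 = 2·6^6 + 2·6^2 + 6 + 5; sub 7 for 6: 2·7^7 + 2·7^2 + 7 + 5; = 1647196; G_5 = 1647196−1 = 1647195
step 5: 1647195 = 2·7^7 + 2·7^2 + 7 + 4; sub 8 for 7: 2·8^8 + 2·8^2 + 8 + 4; = 33554572; G_6 = 33554572−1 = 33554571
step 6: 33554571 = 2·8^8 + 2·8^2 + 8 + 3; sub 9 for 8: 2·9^9 + 2·9^2 + 9 + 3; = 774841152; G_7 = 774841152−1 = 774841151
step 7: 774841151 = 2·9^9 + 2·9^2 + 9 + 2; sub 10 for 9: 2·10^10 + 2·10^2 + 10 + 2; = 20000000212; G_8 = 20000000212−1 = 20000000211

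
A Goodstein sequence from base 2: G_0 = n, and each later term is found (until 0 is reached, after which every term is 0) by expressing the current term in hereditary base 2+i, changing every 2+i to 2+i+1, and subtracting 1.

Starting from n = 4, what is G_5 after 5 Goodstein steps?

109

base 2: 4 = 2^2; at 3: 3^3 = 27; next = 26
base 3: 26 = 2·3^2 + 2·3 + 2; at 4: 2·4^2 + 2·4 + 2 = 42; next = 41
base 4: 41 = 2·4^2 + 2·4 + 1; at 5: 2·5^2 + 2·5 + 1 = 61; next = 60
base 5: 60 = 2·5^2 + 2·5; at 6: 2·6^2 + 2·6 = 84; next = 83
base 6: 83 = 2·6^2 + 6 + 5; at 7: 2·7^2 + 7 + 5 = 110; next = 109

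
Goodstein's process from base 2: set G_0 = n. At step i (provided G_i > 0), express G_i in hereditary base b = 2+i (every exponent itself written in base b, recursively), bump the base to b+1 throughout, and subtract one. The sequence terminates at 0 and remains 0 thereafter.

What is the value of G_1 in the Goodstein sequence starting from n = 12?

107

base 2: 12 = 2^(2 + 1) + 2^2; at 3: 3^(3 + 1) + 3^3 = 108; next = 107
base 3: 107 = 3^(3 + 1) + 2·3^2 + 2·3 + 2; at 4: 4^(4 + 1) + 2·4^2 + 2·4 + 2 = 1066; next = 1065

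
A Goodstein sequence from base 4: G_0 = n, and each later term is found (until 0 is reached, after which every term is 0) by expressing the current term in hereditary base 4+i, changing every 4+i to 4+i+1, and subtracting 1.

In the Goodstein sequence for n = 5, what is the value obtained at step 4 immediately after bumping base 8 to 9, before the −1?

G_0=5  [base 4] 4 + 1  →[4↦5]→  5 + 1 = 6  −1 ⇒ G_1=5
G_1=5  [base 5] 5  →[5↦6]→  6 = 6  −1 ⇒ G_2=5
G_2=5  [base 6] 5  →[6↦7]→  5 = 5  −1 ⇒ G_3=4
G_3=4  [base 7] 4  →[7↦8]→  4 = 4  −1 ⇒ G_4=3
G_4=3  [base 8] 3  →[8↦9]→  3 = 3  −1 ⇒ G_5=2

3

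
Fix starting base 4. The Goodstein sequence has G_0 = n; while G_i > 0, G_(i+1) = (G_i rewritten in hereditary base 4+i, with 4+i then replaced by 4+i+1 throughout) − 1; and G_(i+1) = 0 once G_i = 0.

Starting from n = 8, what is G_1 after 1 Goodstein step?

8 —HB4→ 2·4 —bump→ 2·5 = 10 —(−1)→ 9
9 —HB5→ 5 + 4 —bump→ 6 + 4 = 10 —(−1)→ 9

9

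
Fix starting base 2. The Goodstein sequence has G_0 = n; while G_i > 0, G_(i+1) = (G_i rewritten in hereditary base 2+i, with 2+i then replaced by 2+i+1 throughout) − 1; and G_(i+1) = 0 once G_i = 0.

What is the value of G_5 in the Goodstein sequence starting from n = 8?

i=0: 8 = 2^(2 + 1) (b=2); 2→3: 3^(3 + 1) = 81; 81−1 = 80
i=1: 80 = 2·3^3 + 2·3^2 + 2·3 + 2 (b=3); 3→4: 2·4^4 + 2·4^2 + 2·4 + 2 = 554; 554−1 = 553
i=2: 553 = 2·4^4 + 2·4^2 + 2·4 + 1 (b=4); 4→5: 2·5^5 + 2·5^2 + 2·5 + 1 = 6311; 6311−1 = 6310
i=3: 6310 = 2·5^5 + 2·5^2 + 2·5 (b=5); 5→6: 2·6^6 + 2·6^2 + 2·6 = 93396; 93396−1 = 93395
i=4: 93395 = 2·6^6 + 2·6^2 + 6 + 5 (b=6); 6→7: 2·7^7 + 2·7^2 + 7 + 5 = 1647196; 1647196−1 = 1647195

1647195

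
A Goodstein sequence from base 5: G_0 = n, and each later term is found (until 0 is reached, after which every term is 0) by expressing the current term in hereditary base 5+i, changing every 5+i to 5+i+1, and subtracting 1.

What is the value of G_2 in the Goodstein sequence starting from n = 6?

(0) 6|_5 = 5 + 1 ↦ 6 + 1|_6 = 7 ⇒ 6
(1) 6|_6 = 6 ↦ 7|_7 = 7 ⇒ 6

6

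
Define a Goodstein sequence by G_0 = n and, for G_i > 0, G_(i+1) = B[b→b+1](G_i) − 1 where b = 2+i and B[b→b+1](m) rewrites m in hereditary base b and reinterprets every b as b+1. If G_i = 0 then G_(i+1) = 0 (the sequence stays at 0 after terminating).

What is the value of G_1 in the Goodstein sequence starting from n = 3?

3 —HB2→ 2 + 1 —bump→ 3 + 1 = 4 —(−1)→ 3
3 —HB3→ 3 —bump→ 4 = 4 —(−1)→ 3

3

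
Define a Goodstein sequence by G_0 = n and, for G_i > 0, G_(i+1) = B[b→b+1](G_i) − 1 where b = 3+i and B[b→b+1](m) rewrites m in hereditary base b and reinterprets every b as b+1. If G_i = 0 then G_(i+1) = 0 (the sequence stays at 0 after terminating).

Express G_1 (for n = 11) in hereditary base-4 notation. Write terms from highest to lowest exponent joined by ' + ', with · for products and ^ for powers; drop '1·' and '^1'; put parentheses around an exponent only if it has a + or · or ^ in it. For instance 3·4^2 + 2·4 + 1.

[0] 11 ≡ 3^2 + 2 (base 3). Lift 4: 18. −1: 17.
[1] 17 ≡ 4^2 + 1 (base 4). Lift 5: 26. −1: 25.

4^2 + 1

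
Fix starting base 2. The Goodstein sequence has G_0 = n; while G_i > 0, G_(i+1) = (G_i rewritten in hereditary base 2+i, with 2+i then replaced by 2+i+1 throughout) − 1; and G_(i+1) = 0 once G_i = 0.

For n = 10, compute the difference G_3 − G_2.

step 0: 10 = 2^(2 + 1) + 2; sub 3 for 2: 3^(3 + 1) + 3; = 84; G_1 = 84−1 = 83
step 1: 83 = 3^(3 + 1) + 2; sub 4 for 3: 4^(4 + 1) + 2; = 1026; G_2 = 1026−1 = 1025
step 2: 1025 = 4^(4 + 1) + 1; sub 5 for 4: 5^(5 + 1) + 1; = 15626; G_3 = 15626−1 = 15625

14600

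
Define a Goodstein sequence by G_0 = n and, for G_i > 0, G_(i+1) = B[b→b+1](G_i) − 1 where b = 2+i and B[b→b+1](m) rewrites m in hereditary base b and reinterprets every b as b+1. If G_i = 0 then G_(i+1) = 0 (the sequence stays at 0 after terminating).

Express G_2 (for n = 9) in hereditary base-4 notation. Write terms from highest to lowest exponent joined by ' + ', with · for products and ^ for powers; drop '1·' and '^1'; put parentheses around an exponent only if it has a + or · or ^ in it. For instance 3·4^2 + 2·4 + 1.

9 —HB2→ 2^(2 + 1) + 1 —bump→ 3^(3 + 1) + 1 = 82 —(−1)→ 81
81 —HB3→ 3^(3 + 1) —bump→ 4^(4 + 1) = 1024 —(−1)→ 1023
1023 —HB4→ 3·4^4 + 3·4^3 + 3·4^2 + 3·4 + 3 —bump→ 3·5^5 + 3·5^3 + 3·5^2 + 3·5 + 3 = 9843 —(−1)→ 9842

3·4^4 + 3·4^3 + 3·4^2 + 3·4 + 3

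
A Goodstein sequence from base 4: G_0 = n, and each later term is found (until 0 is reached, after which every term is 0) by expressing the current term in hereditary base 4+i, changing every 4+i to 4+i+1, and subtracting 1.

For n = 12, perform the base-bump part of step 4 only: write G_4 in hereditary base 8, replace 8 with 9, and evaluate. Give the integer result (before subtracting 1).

G_0 = 12. HB_4(12) = 3·4. Bump = 15. G_1 = 14.
G_1 = 14. HB_5(14) = 2·5 + 4. Bump = 16. G_2 = 15.
G_2 = 15. HB_6(15) = 2·6 + 3. Bump = 17. G_3 = 16.
G_3 = 16. HB_7(16) = 2·7 + 2. Bump = 18. G_4 = 17.
G_4 = 17. HB_8(17) = 2·8 + 1. Bump = 19. G_5 = 18.

19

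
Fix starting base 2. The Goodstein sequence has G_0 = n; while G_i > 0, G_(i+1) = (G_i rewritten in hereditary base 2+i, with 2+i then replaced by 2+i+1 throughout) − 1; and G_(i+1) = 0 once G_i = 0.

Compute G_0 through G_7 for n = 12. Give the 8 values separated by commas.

(0) 12|_2 = 2^(2 + 1) + 2^2 ↦ 3^(3 + 1) + 3^3|_3 = 108 ⇒ 107
(1) 107|_3 = 3^(3 + 1) + 2·3^2 + 2·3 + 2 ↦ 4^(4 + 1) + 2·4^2 + 2·4 + 2|_4 = 1066 ⇒ 1065
(2) 1065|_4 = 4^(4 + 1) + 2·4^2 + 2·4 + 1 ↦ 5^(5 + 1) + 2·5^2 + 2·5 + 1|_5 = 15686 ⇒ 15685
(3) 15685|_5 = 5^(5 + 1) + 2·5^2 + 2·5 ↦ 6^(6 + 1) + 2·6^2 + 2·6|_6 = 280020 ⇒ 280019
(4) 280019|_6 = 6^(6 + 1) + 2·6^2 + 6 + 5 ↦ 7^(7 + 1) + 2·7^2 + 7 + 5|_7 = 5764911 ⇒ 5764910
(5) 5764910|_7 = 7^(7 + 1) + 2·7^2 + 7 + 4 ↦ 8^(8 + 1) + 2·8^2 + 8 + 4|_8 = 134217868 ⇒ 134217867
(6) 134217867|_8 = 8^(8 + 1) + 2·8^2 + 8 + 3 ↦ 9^(9 + 1) + 2·9^2 + 9 + 3|_9 = 3486784575 ⇒ 3486784574

12, 107, 1065, 15685, 280019, 5764910, 134217867, 3486784574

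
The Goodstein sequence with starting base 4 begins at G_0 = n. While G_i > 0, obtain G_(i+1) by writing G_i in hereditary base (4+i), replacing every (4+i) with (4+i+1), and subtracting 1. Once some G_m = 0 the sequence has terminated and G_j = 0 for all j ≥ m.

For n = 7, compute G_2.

base 4: 7 = 4 + 3; at 5: 5 + 3 = 8; next = 7
base 5: 7 = 5 + 2; at 6: 6 + 2 = 8; next = 7
base 6: 7 = 6 + 1; at 7: 7 + 1 = 8; next = 7

7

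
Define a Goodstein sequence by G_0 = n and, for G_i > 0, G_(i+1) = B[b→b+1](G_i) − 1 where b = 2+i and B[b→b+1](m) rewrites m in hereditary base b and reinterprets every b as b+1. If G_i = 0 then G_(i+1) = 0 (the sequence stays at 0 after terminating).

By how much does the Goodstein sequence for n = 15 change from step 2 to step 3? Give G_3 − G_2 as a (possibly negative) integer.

i=0: 15 = 2^(2 + 1) + 2^2 + 2 + 1 (b=2); 2→3: 3^(3 + 1) + 3^3 + 3 + 1 = 112; 112−1 = 111
i=1: 111 = 3^(3 + 1) + 3^3 + 3 (b=3); 3→4: 4^(4 + 1) + 4^4 + 4 = 1284; 1284−1 = 1283
i=2: 1283 = 4^(4 + 1) + 4^4 + 3 (b=4); 4→5: 5^(5 + 1) + 5^5 + 3 = 18753; 18753−1 = 18752

17469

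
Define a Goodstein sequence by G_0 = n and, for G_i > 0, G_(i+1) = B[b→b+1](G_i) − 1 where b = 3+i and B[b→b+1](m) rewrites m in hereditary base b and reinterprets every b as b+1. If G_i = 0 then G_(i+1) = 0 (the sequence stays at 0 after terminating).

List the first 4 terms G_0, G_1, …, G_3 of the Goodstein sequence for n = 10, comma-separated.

10, 16, 24, 27

base 3: 10 = 3^2 + 1; at 4: 4^2 + 1 = 17; next = 16
base 4: 16 = 4^2; at 5: 5^2 = 25; next = 24
base 5: 24 = 4·5 + 4; at 6: 4·6 + 4 = 28; next = 27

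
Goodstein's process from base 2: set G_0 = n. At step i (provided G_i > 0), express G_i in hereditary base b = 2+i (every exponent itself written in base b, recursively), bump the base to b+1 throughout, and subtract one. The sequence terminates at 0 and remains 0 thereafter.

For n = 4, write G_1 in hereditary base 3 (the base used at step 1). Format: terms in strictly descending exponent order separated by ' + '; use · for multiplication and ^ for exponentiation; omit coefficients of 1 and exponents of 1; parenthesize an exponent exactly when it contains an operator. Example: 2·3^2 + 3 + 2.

2·3^2 + 2·3 + 2

[0] 4 ≡ 2^2 (base 2). Lift 3: 27. −1: 26.
[1] 26 ≡ 2·3^2 + 2·3 + 2 (base 3). Lift 4: 42. −1: 41.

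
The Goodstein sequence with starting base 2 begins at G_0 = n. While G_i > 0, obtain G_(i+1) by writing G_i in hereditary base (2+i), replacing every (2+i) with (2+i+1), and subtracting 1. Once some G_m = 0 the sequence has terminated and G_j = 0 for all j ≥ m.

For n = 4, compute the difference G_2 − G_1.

4 —HB2→ 2^2 —bump→ 3^3 = 27 —(−1)→ 26
26 —HB3→ 2·3^2 + 2·3 + 2 —bump→ 2·4^2 + 2·4 + 2 = 42 —(−1)→ 41

15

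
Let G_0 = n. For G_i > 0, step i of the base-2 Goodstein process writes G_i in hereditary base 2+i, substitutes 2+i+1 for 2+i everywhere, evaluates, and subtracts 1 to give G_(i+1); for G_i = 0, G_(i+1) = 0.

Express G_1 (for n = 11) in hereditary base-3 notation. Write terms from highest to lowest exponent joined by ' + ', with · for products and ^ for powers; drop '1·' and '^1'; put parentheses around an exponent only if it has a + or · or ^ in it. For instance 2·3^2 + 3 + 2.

(0) 11|_2 = 2^(2 + 1) + 2 + 1 ↦ 3^(3 + 1) + 3 + 1|_3 = 85 ⇒ 84
(1) 84|_3 = 3^(3 + 1) + 3 ↦ 4^(4 + 1) + 4|_4 = 1028 ⇒ 1027

3^(3 + 1) + 3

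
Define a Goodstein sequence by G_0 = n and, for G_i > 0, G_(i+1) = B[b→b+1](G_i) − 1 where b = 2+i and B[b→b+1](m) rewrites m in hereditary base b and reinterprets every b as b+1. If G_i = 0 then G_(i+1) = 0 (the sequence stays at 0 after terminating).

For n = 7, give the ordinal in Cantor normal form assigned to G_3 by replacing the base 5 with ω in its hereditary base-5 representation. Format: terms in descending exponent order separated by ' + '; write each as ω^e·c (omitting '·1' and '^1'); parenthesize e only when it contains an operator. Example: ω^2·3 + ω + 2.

G_0=7  [base 2] 2^2 + 2 + 1  →[2↦3]→  3^3 + 3 + 1 = 31  −1 ⇒ G_1=30
G_1=30  [base 3] 3^3 + 3  →[3↦4]→  4^4 + 4 = 260  −1 ⇒ G_2=259
G_2=259  [base 4] 4^4 + 3  →[4↦5]→  5^5 + 3 = 3128  −1 ⇒ G_3=3127

ω^ω + 2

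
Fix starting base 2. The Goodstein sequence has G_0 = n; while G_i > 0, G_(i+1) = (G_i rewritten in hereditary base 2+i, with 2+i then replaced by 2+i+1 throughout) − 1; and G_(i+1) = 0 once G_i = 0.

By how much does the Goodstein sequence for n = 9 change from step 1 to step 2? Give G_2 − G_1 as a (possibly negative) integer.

[0] 9 ≡ 2^(2 + 1) + 1 (base 2). Lift 3: 82. −1: 81.
[1] 81 ≡ 3^(3 + 1) (base 3). Lift 4: 1024. −1: 1023.

942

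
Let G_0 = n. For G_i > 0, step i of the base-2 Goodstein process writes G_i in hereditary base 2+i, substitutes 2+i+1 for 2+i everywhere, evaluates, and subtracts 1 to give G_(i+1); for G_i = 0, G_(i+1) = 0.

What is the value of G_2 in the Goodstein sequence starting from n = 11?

1027

[0] 11 ≡ 2^(2 + 1) + 2 + 1 (base 2). Lift 3: 85. −1: 84.
[1] 84 ≡ 3^(3 + 1) + 3 (base 3). Lift 4: 1028. −1: 1027.
[2] 1027 ≡ 4^(4 + 1) + 3 (base 4). Lift 5: 15628. −1: 15627.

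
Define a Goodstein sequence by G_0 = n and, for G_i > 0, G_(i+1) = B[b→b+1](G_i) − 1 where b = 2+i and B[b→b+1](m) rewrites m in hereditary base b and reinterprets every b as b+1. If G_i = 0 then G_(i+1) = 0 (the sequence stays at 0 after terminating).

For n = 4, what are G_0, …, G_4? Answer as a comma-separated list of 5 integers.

G_0=4  [base 2] 2^2  →[2↦3]→  3^3 = 27  −1 ⇒ G_1=26
G_1=26  [base 3] 2·3^2 + 2·3 + 2  →[3↦4]→  2·4^2 + 2·4 + 2 = 42  −1 ⇒ G_2=41
G_2=41  [base 4] 2·4^2 + 2·4 + 1  →[4↦5]→  2·5^2 + 2·5 + 1 = 61  −1 ⇒ G_3=60
G_3=60  [base 5] 2·5^2 + 2·5  →[5↦6]→  2·6^2 + 2·6 = 84  −1 ⇒ G_4=83

4, 26, 41, 60, 83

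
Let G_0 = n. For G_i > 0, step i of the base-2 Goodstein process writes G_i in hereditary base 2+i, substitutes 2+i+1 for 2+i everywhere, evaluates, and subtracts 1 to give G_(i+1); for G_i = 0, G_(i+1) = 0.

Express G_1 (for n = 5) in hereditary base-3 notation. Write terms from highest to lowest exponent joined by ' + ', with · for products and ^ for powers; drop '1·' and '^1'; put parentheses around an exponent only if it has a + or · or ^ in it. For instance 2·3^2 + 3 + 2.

(0) 5|_2 = 2^2 + 1 ↦ 3^3 + 1|_3 = 28 ⇒ 27
(1) 27|_3 = 3^3 ↦ 4^4|_4 = 256 ⇒ 255

3^3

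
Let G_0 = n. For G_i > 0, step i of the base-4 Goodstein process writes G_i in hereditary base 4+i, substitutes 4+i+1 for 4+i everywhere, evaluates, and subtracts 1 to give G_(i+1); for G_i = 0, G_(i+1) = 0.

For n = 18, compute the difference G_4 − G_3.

G_0=18  [base 4] 4^2 + 2  →[4↦5]→  5^2 + 2 = 27  −1 ⇒ G_1=26
G_1=26  [base 5] 5^2 + 1  →[5↦6]→  6^2 + 1 = 37  −1 ⇒ G_2=36
G_2=36  [base 6] 6^2  →[6↦7]→  7^2 = 49  −1 ⇒ G_3=48
G_3=48  [base 7] 6·7 + 6  →[7↦8]→  6·8 + 6 = 54  −1 ⇒ G_4=53

5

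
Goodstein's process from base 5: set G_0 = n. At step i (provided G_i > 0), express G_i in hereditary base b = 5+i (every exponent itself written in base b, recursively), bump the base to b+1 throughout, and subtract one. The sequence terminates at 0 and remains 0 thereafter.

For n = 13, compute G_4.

17

G_0=13  [base 5] 2·5 + 3  →[5↦6]→  2·6 + 3 = 15  −1 ⇒ G_1=14
G_1=14  [base 6] 2·6 + 2  →[6↦7]→  2·7 + 2 = 16  −1 ⇒ G_2=15
G_2=15  [base 7] 2·7 + 1  →[7↦8]→  2·8 + 1 = 17  −1 ⇒ G_3=16
G_3=16  [base 8] 2·8  →[8↦9]→  2·9 = 18  −1 ⇒ G_4=17
G_4=17  [base 9] 9 + 8  →[9↦10]→  10 + 8 = 18  −1 ⇒ G_5=17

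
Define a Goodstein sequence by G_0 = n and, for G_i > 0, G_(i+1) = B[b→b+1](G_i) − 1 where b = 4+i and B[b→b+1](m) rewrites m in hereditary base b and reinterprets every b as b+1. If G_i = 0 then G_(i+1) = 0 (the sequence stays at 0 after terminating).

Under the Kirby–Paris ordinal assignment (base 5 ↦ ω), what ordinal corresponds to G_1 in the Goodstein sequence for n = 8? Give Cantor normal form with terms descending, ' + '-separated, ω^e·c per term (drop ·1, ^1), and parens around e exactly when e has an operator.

ω + 4

(0) 8|_4 = 2·4 ↦ 2·5|_5 = 10 ⇒ 9
(1) 9|_5 = 5 + 4 ↦ 6 + 4|_6 = 10 ⇒ 9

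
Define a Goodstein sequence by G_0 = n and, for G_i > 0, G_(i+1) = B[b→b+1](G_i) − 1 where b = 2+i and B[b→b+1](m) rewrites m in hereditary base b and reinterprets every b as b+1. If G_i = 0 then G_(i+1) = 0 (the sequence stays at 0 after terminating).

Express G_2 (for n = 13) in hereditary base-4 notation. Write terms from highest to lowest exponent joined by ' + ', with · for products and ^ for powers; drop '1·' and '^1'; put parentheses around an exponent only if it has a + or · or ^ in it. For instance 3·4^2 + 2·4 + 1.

4^(4 + 1) + 3·4^3 + 3·4^2 + 3·4 + 3

G_0 = 13. HB_2(13) = 2^(2 + 1) + 2^2 + 1. Bump = 109. G_1 = 108.
G_1 = 108. HB_3(108) = 3^(3 + 1) + 3^3. Bump = 1280. G_2 = 1279.
G_2 = 1279. HB_4(1279) = 4^(4 + 1) + 3·4^3 + 3·4^2 + 3·4 + 3. Bump = 16093. G_3 = 16092.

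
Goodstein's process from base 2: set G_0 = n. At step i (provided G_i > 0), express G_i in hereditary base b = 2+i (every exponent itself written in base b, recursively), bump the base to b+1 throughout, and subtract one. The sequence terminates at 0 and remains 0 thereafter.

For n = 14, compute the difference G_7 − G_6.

3352711577

base 2: 14 = 2^(2 + 1) + 2^2 + 2; at 3: 3^(3 + 1) + 3^3 + 3 = 111; next = 110
base 3: 110 = 3^(3 + 1) + 3^3 + 2; at 4: 4^(4 + 1) + 4^4 + 2 = 1282; next = 1281
base 4: 1281 = 4^(4 + 1) + 4^4 + 1; at 5: 5^(5 + 1) + 5^5 + 1 = 18751; next = 18750
base 5: 18750 = 5^(5 + 1) + 5^5; at 6: 6^(6 + 1) + 6^6 = 326592; next = 326591
base 6: 326591 = 6^(6 + 1) + 5·6^5 + 5·6^4 + 5·6^3 + 5·6^2 + 5·6 + 5; at 7: 7^(7 + 1) + 5·7^5 + 5·7^4 + 5·7^3 + 5·7^2 + 5·7 + 5 = 5862841; next = 5862840
base 7: 5862840 = 7^(7 + 1) + 5·7^5 + 5·7^4 + 5·7^3 + 5·7^2 + 5·7 + 4; at 8: 8^(8 + 1) + 5·8^5 + 5·8^4 + 5·8^3 + 5·8^2 + 5·8 + 4 = 134404972; next = 134404971
base 8: 134404971 = 8^(8 + 1) + 5·8^5 + 5·8^4 + 5·8^3 + 5·8^2 + 5·8 + 3; at 9: 9^(9 + 1) + 5·9^5 + 5·9^4 + 5·9^3 + 5·9^2 + 5·9 + 3 = 3487116549; next = 3487116548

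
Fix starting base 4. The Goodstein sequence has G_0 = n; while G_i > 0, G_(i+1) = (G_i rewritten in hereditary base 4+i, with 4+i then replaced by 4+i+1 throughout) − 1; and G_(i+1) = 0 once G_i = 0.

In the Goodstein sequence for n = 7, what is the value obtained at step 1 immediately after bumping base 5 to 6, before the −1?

(0) 7|_4 = 4 + 3 ↦ 5 + 3|_5 = 8 ⇒ 7
(1) 7|_5 = 5 + 2 ↦ 6 + 2|_6 = 8 ⇒ 7

8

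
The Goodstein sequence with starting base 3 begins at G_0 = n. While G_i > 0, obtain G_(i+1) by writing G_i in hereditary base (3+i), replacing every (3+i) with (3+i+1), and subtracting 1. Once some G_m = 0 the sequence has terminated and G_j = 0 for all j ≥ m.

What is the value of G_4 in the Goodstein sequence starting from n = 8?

11

base 3: 8 = 2·3 + 2; at 4: 2·4 + 2 = 10; next = 9
base 4: 9 = 2·4 + 1; at 5: 2·5 + 1 = 11; next = 10
base 5: 10 = 2·5; at 6: 2·6 = 12; next = 11
base 6: 11 = 6 + 5; at 7: 7 + 5 = 12; next = 11
base 7: 11 = 7 + 4; at 8: 8 + 4 = 12; next = 11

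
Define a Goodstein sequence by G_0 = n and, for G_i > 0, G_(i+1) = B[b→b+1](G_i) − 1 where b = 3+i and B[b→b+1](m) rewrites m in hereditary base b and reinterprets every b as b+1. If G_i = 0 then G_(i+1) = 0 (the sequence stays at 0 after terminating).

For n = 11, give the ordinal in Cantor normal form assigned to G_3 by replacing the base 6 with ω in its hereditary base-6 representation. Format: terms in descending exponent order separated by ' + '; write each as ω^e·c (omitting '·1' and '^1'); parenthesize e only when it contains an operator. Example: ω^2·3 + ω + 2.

base 3: 11 = 3^2 + 2; at 4: 4^2 + 2 = 18; next = 17
base 4: 17 = 4^2 + 1; at 5: 5^2 + 1 = 26; next = 25
base 5: 25 = 5^2; at 6: 6^2 = 36; next = 35

ω·5 + 5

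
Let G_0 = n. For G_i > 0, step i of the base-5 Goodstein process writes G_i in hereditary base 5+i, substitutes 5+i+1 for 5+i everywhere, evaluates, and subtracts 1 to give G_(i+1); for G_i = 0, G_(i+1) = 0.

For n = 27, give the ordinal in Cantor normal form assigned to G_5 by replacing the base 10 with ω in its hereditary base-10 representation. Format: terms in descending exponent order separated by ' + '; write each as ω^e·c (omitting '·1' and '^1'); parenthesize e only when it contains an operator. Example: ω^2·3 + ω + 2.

base 5: 27 = 5^2 + 2; at 6: 6^2 + 2 = 38; next = 37
base 6: 37 = 6^2 + 1; at 7: 7^2 + 1 = 50; next = 49
base 7: 49 = 7^2; at 8: 8^2 = 64; next = 63
base 8: 63 = 7·8 + 7; at 9: 7·9 + 7 = 70; next = 69
base 9: 69 = 7·9 + 6; at 10: 7·10 + 6 = 76; next = 75
base 10: 75 = 7·10 + 5; at 11: 7·11 + 5 = 82; next = 81

ω·7 + 5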